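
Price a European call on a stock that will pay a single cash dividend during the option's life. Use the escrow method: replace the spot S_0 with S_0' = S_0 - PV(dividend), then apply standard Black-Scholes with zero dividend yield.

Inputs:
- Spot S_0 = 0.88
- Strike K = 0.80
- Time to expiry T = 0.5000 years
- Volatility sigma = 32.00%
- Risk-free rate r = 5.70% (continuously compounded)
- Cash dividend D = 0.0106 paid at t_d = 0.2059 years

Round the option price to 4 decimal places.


Answer: Price = 0.1290

Derivation:
PV(D) = D * exp(-r * t_d) = 0.0106 * 0.98833230 = 0.01047632
S_0' = S_0 - PV(D) = 0.8800 - 0.01047632 = 0.86952368
d1 = (ln(S_0'/K) + (r + sigma^2/2)*T) / (sigma*sqrt(T)) = 0.60737749
d2 = d1 - sigma*sqrt(T) = 0.38110332
exp(-rT) = 0.97190229
N(d1) = 0.72819979; N(d2) = 0.64843671
C = S_0' * N(d1) - K * exp(-rT) * N(d2) = 0.86952368 * 0.72819979 - 0.8000 * 0.97190229 * 0.64843671 = 0.1290


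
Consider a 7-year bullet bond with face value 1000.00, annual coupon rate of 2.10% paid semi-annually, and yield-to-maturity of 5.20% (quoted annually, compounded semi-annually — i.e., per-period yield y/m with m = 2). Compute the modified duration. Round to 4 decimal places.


Answer: Modified duration = 6.3216

Derivation:
Coupon per period c = face * coupon_rate / m = 10.500000
Periods per year m = 2; per-period yield y/m = 0.026000
Number of cashflows N = 14
Cashflows (t years, CF_t, discount factor 1/(1+y/m)^(m*t), PV):
  t = 0.5000: CF_t = 10.500000, DF = 0.974659, PV = 10.233918
  t = 1.0000: CF_t = 10.500000, DF = 0.949960, PV = 9.974579
  t = 1.5000: CF_t = 10.500000, DF = 0.925887, PV = 9.721812
  t = 2.0000: CF_t = 10.500000, DF = 0.902424, PV = 9.475450
  t = 2.5000: CF_t = 10.500000, DF = 0.879555, PV = 9.235332
  t = 3.0000: CF_t = 10.500000, DF = 0.857266, PV = 9.001298
  t = 3.5000: CF_t = 10.500000, DF = 0.835542, PV = 8.773195
  t = 4.0000: CF_t = 10.500000, DF = 0.814369, PV = 8.550872
  t = 4.5000: CF_t = 10.500000, DF = 0.793732, PV = 8.334183
  t = 5.0000: CF_t = 10.500000, DF = 0.773618, PV = 8.122986
  t = 5.5000: CF_t = 10.500000, DF = 0.754013, PV = 7.917140
  t = 6.0000: CF_t = 10.500000, DF = 0.734906, PV = 7.716511
  t = 6.5000: CF_t = 10.500000, DF = 0.716282, PV = 7.520966
  t = 7.0000: CF_t = 1010.500000, DF = 0.698131, PV = 705.461418
Price P = sum_t PV_t = 820.039660
First compute Macaulay numerator sum_t t * PV_t:
  t * PV_t at t = 0.5000: 5.116959
  t * PV_t at t = 1.0000: 9.974579
  t * PV_t at t = 1.5000: 14.582718
  t * PV_t at t = 2.0000: 18.950901
  t * PV_t at t = 2.5000: 23.088329
  t * PV_t at t = 3.0000: 27.003894
  t * PV_t at t = 3.5000: 30.706182
  t * PV_t at t = 4.0000: 34.203489
  t * PV_t at t = 4.5000: 37.503825
  t * PV_t at t = 5.0000: 40.614929
  t * PV_t at t = 5.5000: 43.544271
  t * PV_t at t = 6.0000: 46.299065
  t * PV_t at t = 6.5000: 48.886277
  t * PV_t at t = 7.0000: 4938.229926
Macaulay duration D = 5318.705343 / 820.039660 = 6.485912
Modified duration = D / (1 + y/m) = 6.485912 / (1 + 0.026000) = 6.321552


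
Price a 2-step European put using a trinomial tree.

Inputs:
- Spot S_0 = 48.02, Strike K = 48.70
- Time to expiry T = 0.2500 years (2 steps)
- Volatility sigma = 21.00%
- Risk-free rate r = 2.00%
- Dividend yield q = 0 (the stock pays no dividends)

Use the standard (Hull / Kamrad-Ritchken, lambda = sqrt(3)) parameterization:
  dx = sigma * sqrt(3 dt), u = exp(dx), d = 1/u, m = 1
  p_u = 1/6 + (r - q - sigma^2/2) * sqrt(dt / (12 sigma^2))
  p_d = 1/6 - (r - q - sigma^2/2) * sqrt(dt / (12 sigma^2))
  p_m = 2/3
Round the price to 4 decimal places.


Answer: Price = V(0,0) = 2.1021

Derivation:
dt = T/N = 0.125000; dx = sigma*sqrt(3*dt) = 0.128598
u = exp(dx) = 1.137233; d = 1/u = 0.879327
p_u = 0.165670, p_m = 0.666667, p_d = 0.167663
Discount per step: exp(-r*dt) = 0.997503
Stock lattice S(k, j) with j the centered position index:
  k=0: S(0,+0) = 48.0200
  k=1: S(1,-1) = 42.2253; S(1,+0) = 48.0200; S(1,+1) = 54.6099
  k=2: S(2,-2) = 37.1298; S(2,-1) = 42.2253; S(2,+0) = 48.0200; S(2,+1) = 54.6099; S(2,+2) = 62.1042
Terminal payoffs V(N, j) = max(K - S_T, 0):
  V(2,-2) = 11.570152; V(2,-1) = 6.474708; V(2,+0) = 0.680000; V(2,+1) = 0.000000; V(2,+2) = 0.000000
Backward induction: V(k, j) = exp(-r*dt) * [p_u * V(k+1, j+1) + p_m * V(k+1, j) + p_d * V(k+1, j-1)]
  V(1,-1) = exp(-r*dt) * [p_u*0.680000 + p_m*6.474708 + p_d*11.570152] = 6.353111
  V(1,+0) = exp(-r*dt) * [p_u*0.000000 + p_m*0.680000 + p_d*6.474708] = 1.535060
  V(1,+1) = exp(-r*dt) * [p_u*0.000000 + p_m*0.000000 + p_d*0.680000] = 0.113726
  V(0,+0) = exp(-r*dt) * [p_u*0.113726 + p_m*1.535060 + p_d*6.353111] = 2.102134


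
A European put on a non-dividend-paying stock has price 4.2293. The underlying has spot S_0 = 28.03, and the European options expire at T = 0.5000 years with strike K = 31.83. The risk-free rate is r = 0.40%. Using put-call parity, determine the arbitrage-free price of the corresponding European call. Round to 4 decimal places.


Put-call parity: C - P = S_0 * exp(-qT) - K * exp(-rT).
S_0 * exp(-qT) = 28.0300 * 1.00000000 = 28.03000000
K * exp(-rT) = 31.8300 * 0.99800200 = 31.76640362
C = P + S*exp(-qT) - K*exp(-rT)
C = 4.2293 + 28.03000000 - 31.76640362 = 0.4929

Answer: Call price = 0.4929


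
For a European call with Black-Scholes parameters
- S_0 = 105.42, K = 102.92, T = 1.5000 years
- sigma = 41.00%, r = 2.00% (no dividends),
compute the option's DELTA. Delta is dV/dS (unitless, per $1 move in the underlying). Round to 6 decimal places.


d1 = 0.3586120375; d2 = -0.1435333598
phi(d1) = 0.3740971223; exp(-qT) = 1.0000000000; exp(-rT) = 0.9704455335
N(d1) = 0.6400573298
Delta = exp(-qT) * N(d1) = 1.0000000000 * 0.6400573298 = 0.640057

Answer: Delta = 0.640057


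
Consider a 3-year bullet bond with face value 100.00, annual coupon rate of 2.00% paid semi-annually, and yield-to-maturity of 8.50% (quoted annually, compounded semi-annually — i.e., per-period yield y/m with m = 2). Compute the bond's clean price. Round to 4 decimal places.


Coupon per period c = face * coupon_rate / m = 1.000000
Periods per year m = 2; per-period yield y/m = 0.042500
Number of cashflows N = 6
Cashflows (t years, CF_t, discount factor 1/(1+y/m)^(m*t), PV):
  t = 0.5000: CF_t = 1.000000, DF = 0.959233, PV = 0.959233
  t = 1.0000: CF_t = 1.000000, DF = 0.920127, PV = 0.920127
  t = 1.5000: CF_t = 1.000000, DF = 0.882616, PV = 0.882616
  t = 2.0000: CF_t = 1.000000, DF = 0.846634, PV = 0.846634
  t = 2.5000: CF_t = 1.000000, DF = 0.812119, PV = 0.812119
  t = 3.0000: CF_t = 101.000000, DF = 0.779011, PV = 78.680116
Price P = sum_t PV_t = 83.100845

Answer: Price = 83.1008


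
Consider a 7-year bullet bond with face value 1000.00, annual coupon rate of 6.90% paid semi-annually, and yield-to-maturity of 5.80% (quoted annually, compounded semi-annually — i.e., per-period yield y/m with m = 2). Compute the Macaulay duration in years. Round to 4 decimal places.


Answer: Macaulay duration = 5.7143 years

Derivation:
Coupon per period c = face * coupon_rate / m = 34.500000
Periods per year m = 2; per-period yield y/m = 0.029000
Number of cashflows N = 14
Cashflows (t years, CF_t, discount factor 1/(1+y/m)^(m*t), PV):
  t = 0.5000: CF_t = 34.500000, DF = 0.971817, PV = 33.527697
  t = 1.0000: CF_t = 34.500000, DF = 0.944429, PV = 32.582796
  t = 1.5000: CF_t = 34.500000, DF = 0.917812, PV = 31.664525
  t = 2.0000: CF_t = 34.500000, DF = 0.891946, PV = 30.772133
  t = 2.5000: CF_t = 34.500000, DF = 0.866808, PV = 29.904891
  t = 3.0000: CF_t = 34.500000, DF = 0.842379, PV = 29.062090
  t = 3.5000: CF_t = 34.500000, DF = 0.818639, PV = 28.243042
  t = 4.0000: CF_t = 34.500000, DF = 0.795567, PV = 27.447077
  t = 4.5000: CF_t = 34.500000, DF = 0.773146, PV = 26.673544
  t = 5.0000: CF_t = 34.500000, DF = 0.751357, PV = 25.921811
  t = 5.5000: CF_t = 34.500000, DF = 0.730182, PV = 25.191265
  t = 6.0000: CF_t = 34.500000, DF = 0.709603, PV = 24.481307
  t = 6.5000: CF_t = 34.500000, DF = 0.689605, PV = 23.791358
  t = 7.0000: CF_t = 1034.500000, DF = 0.670170, PV = 693.290499
Price P = sum_t PV_t = 1062.554033
Macaulay numerator sum_t t * PV_t:
  t * PV_t at t = 0.5000: 16.763848
  t * PV_t at t = 1.0000: 32.582796
  t * PV_t at t = 1.5000: 47.496787
  t * PV_t at t = 2.0000: 61.544265
  t * PV_t at t = 2.5000: 74.762227
  t * PV_t at t = 3.0000: 87.186271
  t * PV_t at t = 3.5000: 98.850647
  t * PV_t at t = 4.0000: 109.788307
  t * PV_t at t = 4.5000: 120.030948
  t * PV_t at t = 5.0000: 129.609057
  t * PV_t at t = 5.5000: 138.551956
  t * PV_t at t = 6.0000: 146.887841
  t * PV_t at t = 6.5000: 154.643824
  t * PV_t at t = 7.0000: 4853.033490
Macaulay duration D = (sum_t t * PV_t) / P = 6071.732265 / 1062.554033 = 5.714281


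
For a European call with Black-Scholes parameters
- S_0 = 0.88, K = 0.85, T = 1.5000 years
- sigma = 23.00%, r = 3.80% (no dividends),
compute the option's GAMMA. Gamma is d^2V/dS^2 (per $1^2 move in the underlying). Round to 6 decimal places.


d1 = 0.4663280281; d2 = 0.1846367077
phi(d1) = 0.3578399541; exp(-qT) = 1.0000000000; exp(-rT) = 0.9445940694
Gamma = exp(-qT) * phi(d1) / (S * sigma * sqrt(T)) = 1.0000000000 * 0.3578399541 / (0.8800 * 0.2300 * 1.2247448714) = 1.443553

Answer: Gamma = 1.443553


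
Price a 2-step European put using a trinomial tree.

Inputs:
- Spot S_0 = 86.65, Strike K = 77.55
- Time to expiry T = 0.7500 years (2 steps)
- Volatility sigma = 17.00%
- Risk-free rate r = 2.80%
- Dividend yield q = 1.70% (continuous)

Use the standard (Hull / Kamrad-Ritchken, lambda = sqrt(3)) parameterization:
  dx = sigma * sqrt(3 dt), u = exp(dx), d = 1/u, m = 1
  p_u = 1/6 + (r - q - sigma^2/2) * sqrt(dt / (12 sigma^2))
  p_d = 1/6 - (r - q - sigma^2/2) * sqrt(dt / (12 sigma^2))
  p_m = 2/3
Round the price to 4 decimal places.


Answer: Price = V(0,0) = 1.6414

Derivation:
dt = T/N = 0.375000; dx = sigma*sqrt(3*dt) = 0.180312
u = exp(dx) = 1.197591; d = 1/u = 0.835009
p_u = 0.163079, p_m = 0.666667, p_d = 0.170254
Discount per step: exp(-r*dt) = 0.989555
Stock lattice S(k, j) with j the centered position index:
  k=0: S(0,+0) = 86.6500
  k=1: S(1,-1) = 72.3536; S(1,+0) = 86.6500; S(1,+1) = 103.7713
  k=2: S(2,-2) = 60.4159; S(2,-1) = 72.3536; S(2,+0) = 86.6500; S(2,+1) = 103.7713; S(2,+2) = 124.2756
Terminal payoffs V(N, j) = max(K - S_T, 0):
  V(2,-2) = 17.134085; V(2,-1) = 5.196431; V(2,+0) = 0.000000; V(2,+1) = 0.000000; V(2,+2) = 0.000000
Backward induction: V(k, j) = exp(-r*dt) * [p_u * V(k+1, j+1) + p_m * V(k+1, j) + p_d * V(k+1, j-1)]
  V(1,-1) = exp(-r*dt) * [p_u*0.000000 + p_m*5.196431 + p_d*17.134085] = 6.314782
  V(1,+0) = exp(-r*dt) * [p_u*0.000000 + p_m*0.000000 + p_d*5.196431] = 0.875473
  V(1,+1) = exp(-r*dt) * [p_u*0.000000 + p_m*0.000000 + p_d*0.000000] = 0.000000
  V(0,+0) = exp(-r*dt) * [p_u*0.000000 + p_m*0.875473 + p_d*6.314782] = 1.641441


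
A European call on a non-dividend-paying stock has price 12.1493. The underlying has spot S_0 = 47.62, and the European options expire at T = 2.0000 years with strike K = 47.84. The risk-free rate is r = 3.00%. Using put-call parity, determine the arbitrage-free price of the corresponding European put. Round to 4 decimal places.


Put-call parity: C - P = S_0 * exp(-qT) - K * exp(-rT).
S_0 * exp(-qT) = 47.6200 * 1.00000000 = 47.62000000
K * exp(-rT) = 47.8400 * 0.94176453 = 45.05401529
P = C - S*exp(-qT) + K*exp(-rT)
P = 12.1493 - 47.62000000 + 45.05401529 = 9.5833

Answer: Put price = 9.5833


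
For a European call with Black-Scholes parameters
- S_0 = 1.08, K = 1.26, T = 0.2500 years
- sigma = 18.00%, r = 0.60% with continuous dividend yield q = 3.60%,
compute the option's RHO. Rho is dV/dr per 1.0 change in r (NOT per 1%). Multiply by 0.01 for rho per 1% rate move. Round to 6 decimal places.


Answer: Rho = 0.010317

Derivation:
d1 = -1.7511186647; d2 = -1.8411186647
phi(d1) = 0.0861085282; exp(-qT) = 0.9910403788; exp(-rT) = 0.9985011244
N(d2) = 0.0328020855
Rho = K*T*exp(-rT)*N(d2) = 1.2600 * 0.2500 * 0.9985011244 * 0.0328020855 = 0.010317


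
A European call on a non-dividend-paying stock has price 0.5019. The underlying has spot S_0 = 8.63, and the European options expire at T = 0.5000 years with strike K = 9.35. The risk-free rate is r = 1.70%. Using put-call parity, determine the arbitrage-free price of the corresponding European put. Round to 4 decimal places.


Answer: Put price = 1.1428

Derivation:
Put-call parity: C - P = S_0 * exp(-qT) - K * exp(-rT).
S_0 * exp(-qT) = 8.6300 * 1.00000000 = 8.63000000
K * exp(-rT) = 9.3500 * 0.99153602 = 9.27086181
P = C - S*exp(-qT) + K*exp(-rT)
P = 0.5019 - 8.63000000 + 9.27086181 = 1.1428


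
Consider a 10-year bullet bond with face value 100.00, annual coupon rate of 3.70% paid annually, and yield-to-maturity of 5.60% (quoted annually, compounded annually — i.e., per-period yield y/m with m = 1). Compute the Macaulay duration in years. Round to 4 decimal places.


Answer: Macaulay duration = 8.3986 years

Derivation:
Coupon per period c = face * coupon_rate / m = 3.700000
Periods per year m = 1; per-period yield y/m = 0.056000
Number of cashflows N = 10
Cashflows (t years, CF_t, discount factor 1/(1+y/m)^(m*t), PV):
  t = 1.0000: CF_t = 3.700000, DF = 0.946970, PV = 3.503788
  t = 2.0000: CF_t = 3.700000, DF = 0.896752, PV = 3.317981
  t = 3.0000: CF_t = 3.700000, DF = 0.849197, PV = 3.142027
  t = 4.0000: CF_t = 3.700000, DF = 0.804163, PV = 2.975405
  t = 5.0000: CF_t = 3.700000, DF = 0.761518, PV = 2.817618
  t = 6.0000: CF_t = 3.700000, DF = 0.721135, PV = 2.668199
  t = 7.0000: CF_t = 3.700000, DF = 0.682893, PV = 2.526704
  t = 8.0000: CF_t = 3.700000, DF = 0.646679, PV = 2.392712
  t = 9.0000: CF_t = 3.700000, DF = 0.612385, PV = 2.265826
  t = 10.0000: CF_t = 103.700000, DF = 0.579910, PV = 60.136697
Price P = sum_t PV_t = 85.746956
Macaulay numerator sum_t t * PV_t:
  t * PV_t at t = 1.0000: 3.503788
  t * PV_t at t = 2.0000: 6.635962
  t * PV_t at t = 3.0000: 9.426082
  t * PV_t at t = 4.0000: 11.901619
  t * PV_t at t = 5.0000: 14.088091
  t * PV_t at t = 6.0000: 16.009194
  t * PV_t at t = 7.0000: 17.686925
  t * PV_t at t = 8.0000: 19.141694
  t * PV_t at t = 9.0000: 20.392430
  t * PV_t at t = 10.0000: 601.366975
Macaulay duration D = (sum_t t * PV_t) / P = 720.152759 / 85.746956 = 8.398581


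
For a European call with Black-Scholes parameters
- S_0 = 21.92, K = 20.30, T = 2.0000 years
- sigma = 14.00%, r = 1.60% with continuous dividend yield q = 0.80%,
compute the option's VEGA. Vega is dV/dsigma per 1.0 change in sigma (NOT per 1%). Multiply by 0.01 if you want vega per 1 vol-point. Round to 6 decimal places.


Answer: Vega = 10.359988

Derivation:
d1 = 0.5675975227; d2 = 0.3696076239
phi(d1) = 0.3395880522; exp(-qT) = 0.9841273201; exp(-rT) = 0.9685065821
Vega = S * exp(-qT) * phi(d1) * sqrt(T) = 21.9200 * 0.9841273201 * 0.3395880522 * 1.4142135624 = 10.359988


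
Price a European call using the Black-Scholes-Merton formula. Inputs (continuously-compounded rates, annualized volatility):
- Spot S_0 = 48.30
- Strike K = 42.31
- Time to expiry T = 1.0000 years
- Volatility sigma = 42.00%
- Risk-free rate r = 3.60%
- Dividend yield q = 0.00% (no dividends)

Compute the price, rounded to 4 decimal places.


Answer: Price = 11.7319

Derivation:
d1 = (ln(S/K) + (r - q + 0.5*sigma^2) * T) / (sigma * sqrt(T)) = 0.61097166
d2 = d1 - sigma * sqrt(T) = 0.19097166
exp(-rT) = 0.96464029; exp(-qT) = 1.00000000
C = S_0 * exp(-qT) * N(d1) - K * exp(-rT) * N(d2)
N(d1) = 0.72939083; N(d2) = 0.57572610
C = 48.3000 * 1.00000000 * 0.72939083 - 42.3100 * 0.96464029 * 0.57572610 = 11.7319


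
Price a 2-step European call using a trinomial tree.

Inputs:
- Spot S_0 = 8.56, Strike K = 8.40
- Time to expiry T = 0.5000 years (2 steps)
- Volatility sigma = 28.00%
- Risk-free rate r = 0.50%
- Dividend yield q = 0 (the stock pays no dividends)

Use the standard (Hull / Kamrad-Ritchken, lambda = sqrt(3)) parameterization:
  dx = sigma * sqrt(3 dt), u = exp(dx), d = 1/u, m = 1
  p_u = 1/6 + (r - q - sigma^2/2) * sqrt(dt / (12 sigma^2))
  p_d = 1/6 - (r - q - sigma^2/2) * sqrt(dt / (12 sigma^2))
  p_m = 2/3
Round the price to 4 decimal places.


dt = T/N = 0.250000; dx = sigma*sqrt(3*dt) = 0.242487
u = exp(dx) = 1.274415; d = 1/u = 0.784674
p_u = 0.149037, p_m = 0.666667, p_d = 0.184296
Discount per step: exp(-r*dt) = 0.998751
Stock lattice S(k, j) with j the centered position index:
  k=0: S(0,+0) = 8.5600
  k=1: S(1,-1) = 6.7168; S(1,+0) = 8.5600; S(1,+1) = 10.9090
  k=2: S(2,-2) = 5.2705; S(2,-1) = 6.7168; S(2,+0) = 8.5600; S(2,+1) = 10.9090; S(2,+2) = 13.9026
Terminal payoffs V(N, j) = max(S_T - K, 0):
  V(2,-2) = 0.000000; V(2,-1) = 0.000000; V(2,+0) = 0.160000; V(2,+1) = 2.508991; V(2,+2) = 5.502580
Backward induction: V(k, j) = exp(-r*dt) * [p_u * V(k+1, j+1) + p_m * V(k+1, j) + p_d * V(k+1, j-1)]
  V(1,-1) = exp(-r*dt) * [p_u*0.160000 + p_m*0.000000 + p_d*0.000000] = 0.023816
  V(1,+0) = exp(-r*dt) * [p_u*2.508991 + p_m*0.160000 + p_d*0.000000] = 0.479998
  V(1,+1) = exp(-r*dt) * [p_u*5.502580 + p_m*2.508991 + p_d*0.160000] = 2.519084
  V(0,+0) = exp(-r*dt) * [p_u*2.519084 + p_m*0.479998 + p_d*0.023816] = 0.698950

Answer: Price = V(0,0) = 0.6990


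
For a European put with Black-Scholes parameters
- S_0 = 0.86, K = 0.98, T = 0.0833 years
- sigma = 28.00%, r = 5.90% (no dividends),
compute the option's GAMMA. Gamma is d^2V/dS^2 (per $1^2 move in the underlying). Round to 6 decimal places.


d1 = -1.5151067153; d2 = -1.5959195856
phi(d1) = 0.1266012732; exp(-qT) = 1.0000000000; exp(-rT) = 0.9950973574
Gamma = exp(-qT) * phi(d1) / (S * sigma * sqrt(T)) = 1.0000000000 * 0.1266012732 / (0.8600 * 0.2800 * 0.2886173938) = 1.821625

Answer: Gamma = 1.821625


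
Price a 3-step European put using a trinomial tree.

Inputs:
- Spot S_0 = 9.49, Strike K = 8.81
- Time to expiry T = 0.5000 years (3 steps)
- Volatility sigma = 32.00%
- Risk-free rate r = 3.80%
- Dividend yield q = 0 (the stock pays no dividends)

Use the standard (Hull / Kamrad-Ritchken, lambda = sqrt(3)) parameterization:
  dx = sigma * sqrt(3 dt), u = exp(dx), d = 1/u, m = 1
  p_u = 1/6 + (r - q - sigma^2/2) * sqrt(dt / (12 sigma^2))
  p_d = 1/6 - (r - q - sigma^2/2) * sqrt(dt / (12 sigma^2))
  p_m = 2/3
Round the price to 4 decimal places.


dt = T/N = 0.166667; dx = sigma*sqrt(3*dt) = 0.226274
u = exp(dx) = 1.253919; d = 1/u = 0.797499
p_u = 0.161805, p_m = 0.666667, p_d = 0.171528
Discount per step: exp(-r*dt) = 0.993687
Stock lattice S(k, j) with j the centered position index:
  k=0: S(0,+0) = 9.4900
  k=1: S(1,-1) = 7.5683; S(1,+0) = 9.4900; S(1,+1) = 11.8997
  k=2: S(2,-2) = 6.0357; S(2,-1) = 7.5683; S(2,+0) = 9.4900; S(2,+1) = 11.8997; S(2,+2) = 14.9213
  k=3: S(3,-3) = 4.8135; S(3,-2) = 6.0357; S(3,-1) = 7.5683; S(3,+0) = 9.4900; S(3,+1) = 11.8997; S(3,+2) = 14.9213; S(3,+3) = 18.7101
Terminal payoffs V(N, j) = max(K - S_T, 0):
  V(3,-3) = 3.996540; V(3,-2) = 2.774309; V(3,-1) = 1.241730; V(3,+0) = 0.000000; V(3,+1) = 0.000000; V(3,+2) = 0.000000; V(3,+3) = 0.000000
Backward induction: V(k, j) = exp(-r*dt) * [p_u * V(k+1, j+1) + p_m * V(k+1, j) + p_d * V(k+1, j-1)]
  V(2,-2) = exp(-r*dt) * [p_u*1.241730 + p_m*2.774309 + p_d*3.996540] = 2.718704
  V(2,-1) = exp(-r*dt) * [p_u*0.000000 + p_m*1.241730 + p_d*2.774309] = 1.295462
  V(2,+0) = exp(-r*dt) * [p_u*0.000000 + p_m*0.000000 + p_d*1.241730] = 0.211647
  V(2,+1) = exp(-r*dt) * [p_u*0.000000 + p_m*0.000000 + p_d*0.000000] = 0.000000
  V(2,+2) = exp(-r*dt) * [p_u*0.000000 + p_m*0.000000 + p_d*0.000000] = 0.000000
  V(1,-1) = exp(-r*dt) * [p_u*0.211647 + p_m*1.295462 + p_d*2.718704] = 1.355608
  V(1,+0) = exp(-r*dt) * [p_u*0.000000 + p_m*0.211647 + p_d*1.295462] = 0.361012
  V(1,+1) = exp(-r*dt) * [p_u*0.000000 + p_m*0.000000 + p_d*0.211647] = 0.036074
  V(0,+0) = exp(-r*dt) * [p_u*0.036074 + p_m*0.361012 + p_d*1.355608] = 0.476012

Answer: Price = V(0,0) = 0.4760


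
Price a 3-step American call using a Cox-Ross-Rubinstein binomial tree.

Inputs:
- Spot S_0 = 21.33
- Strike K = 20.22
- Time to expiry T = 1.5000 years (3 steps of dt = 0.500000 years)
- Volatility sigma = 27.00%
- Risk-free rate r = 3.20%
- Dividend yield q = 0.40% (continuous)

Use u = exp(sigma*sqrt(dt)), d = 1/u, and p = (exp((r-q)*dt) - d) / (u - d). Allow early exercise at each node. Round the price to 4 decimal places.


dt = T/N = 0.500000
u = exp(sigma*sqrt(dt)) = 1.210361; d = 1/u = 0.826200
p = (exp((r-q)*dt) - d) / (u - d) = 0.489114
Discount per step: exp(-r*dt) = 0.984127
Stock lattice S(k, i) with i counting down-moves:
  k=0: S(0,0) = 21.3300
  k=1: S(1,0) = 25.8170; S(1,1) = 17.6228
  k=2: S(2,0) = 31.2479; S(2,1) = 21.3300; S(2,2) = 14.5600
  k=3: S(3,0) = 37.8212; S(3,1) = 25.8170; S(3,2) = 17.6228; S(3,3) = 12.0295
Terminal payoffs V(N, i) = max(S_T - K, 0):
  V(3,0) = 17.601247; V(3,1) = 5.597004; V(3,2) = 0.000000; V(3,3) = 0.000000
Backward induction: V(k, i) = exp(-r*dt) * [p * V(k+1, i) + (1-p) * V(k+1, i+1)]; then take max(V_cont, immediate exercise) for American.
  V(2,0) = exp(-r*dt) * [p*17.601247 + (1-p)*5.597004] = 11.286413; exercise = 11.027901; V(2,0) = max -> 11.286413
  V(2,1) = exp(-r*dt) * [p*5.597004 + (1-p)*0.000000] = 2.694121; exercise = 1.110000; V(2,1) = max -> 2.694121
  V(2,2) = exp(-r*dt) * [p*0.000000 + (1-p)*0.000000] = 0.000000; exercise = 0.000000; V(2,2) = max -> 0.000000
  V(1,0) = exp(-r*dt) * [p*11.286413 + (1-p)*2.694121] = 6.787262; exercise = 5.597004; V(1,0) = max -> 6.787262
  V(1,1) = exp(-r*dt) * [p*2.694121 + (1-p)*0.000000] = 1.296816; exercise = 0.000000; V(1,1) = max -> 1.296816
  V(0,0) = exp(-r*dt) * [p*6.787262 + (1-p)*1.296816] = 3.919061; exercise = 1.110000; V(0,0) = max -> 3.919061

Answer: Price = V(0,0) = 3.9191


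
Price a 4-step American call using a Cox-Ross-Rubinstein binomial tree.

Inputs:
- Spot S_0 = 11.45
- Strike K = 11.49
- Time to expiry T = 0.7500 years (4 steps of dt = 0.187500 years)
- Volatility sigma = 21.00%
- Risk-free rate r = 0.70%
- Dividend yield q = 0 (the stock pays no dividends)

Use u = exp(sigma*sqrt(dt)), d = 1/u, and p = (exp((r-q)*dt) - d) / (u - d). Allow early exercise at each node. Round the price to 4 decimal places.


dt = T/N = 0.187500
u = exp(sigma*sqrt(dt)) = 1.095195; d = 1/u = 0.913079
p = (exp((r-q)*dt) - d) / (u - d) = 0.484494
Discount per step: exp(-r*dt) = 0.998688
Stock lattice S(k, i) with i counting down-moves:
  k=0: S(0,0) = 11.4500
  k=1: S(1,0) = 12.5400; S(1,1) = 10.4548
  k=2: S(2,0) = 13.7337; S(2,1) = 11.4500; S(2,2) = 9.5460
  k=3: S(3,0) = 15.0411; S(3,1) = 12.5400; S(3,2) = 10.4548; S(3,3) = 8.7163
  k=4: S(4,0) = 16.4730; S(4,1) = 13.7337; S(4,2) = 11.4500; S(4,3) = 9.5460; S(4,4) = 7.9586
Terminal payoffs V(N, i) = max(S_T - K, 0):
  V(4,0) = 4.982962; V(4,1) = 2.243733; V(4,2) = 0.000000; V(4,3) = 0.000000; V(4,4) = 0.000000
Backward induction: V(k, i) = exp(-r*dt) * [p * V(k+1, i) + (1-p) * V(k+1, i+1)]; then take max(V_cont, immediate exercise) for American.
  V(3,0) = exp(-r*dt) * [p*4.982962 + (1-p)*2.243733] = 3.566190; exercise = 3.551119; V(3,0) = max -> 3.566190
  V(3,1) = exp(-r*dt) * [p*2.243733 + (1-p)*0.000000] = 1.085650; exercise = 1.049986; V(3,1) = max -> 1.085650
  V(3,2) = exp(-r*dt) * [p*0.000000 + (1-p)*0.000000] = 0.000000; exercise = 0.000000; V(3,2) = max -> 0.000000
  V(3,3) = exp(-r*dt) * [p*0.000000 + (1-p)*0.000000] = 0.000000; exercise = 0.000000; V(3,3) = max -> 0.000000
  V(2,0) = exp(-r*dt) * [p*3.566190 + (1-p)*1.085650] = 2.284457; exercise = 2.243733; V(2,0) = max -> 2.284457
  V(2,1) = exp(-r*dt) * [p*1.085650 + (1-p)*0.000000] = 0.525301; exercise = 0.000000; V(2,1) = max -> 0.525301
  V(2,2) = exp(-r*dt) * [p*0.000000 + (1-p)*0.000000] = 0.000000; exercise = 0.000000; V(2,2) = max -> 0.000000
  V(1,0) = exp(-r*dt) * [p*2.284457 + (1-p)*0.525301] = 1.375795; exercise = 1.049986; V(1,0) = max -> 1.375795
  V(1,1) = exp(-r*dt) * [p*0.525301 + (1-p)*0.000000] = 0.254171; exercise = 0.000000; V(1,1) = max -> 0.254171
  V(0,0) = exp(-r*dt) * [p*1.375795 + (1-p)*0.254171] = 0.796545; exercise = 0.000000; V(0,0) = max -> 0.796545

Answer: Price = V(0,0) = 0.7965


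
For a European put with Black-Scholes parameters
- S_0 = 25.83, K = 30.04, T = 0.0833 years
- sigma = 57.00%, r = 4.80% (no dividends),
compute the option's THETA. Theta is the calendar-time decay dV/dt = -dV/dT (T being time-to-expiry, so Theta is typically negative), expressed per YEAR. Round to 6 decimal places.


Answer: Theta = -6.122403

Derivation:
d1 = -0.8112648572; d2 = -0.9757767716
phi(d1) = 0.2870743988; exp(-qT) = 1.0000000000; exp(-rT) = 0.9960095830
Theta = -S*exp(-qT)*phi(d1)*sigma/(2*sqrt(T)) + r*K*exp(-rT)*N(-d2) - q*S*exp(-qT)*N(-d1)
N(-d1) = 0.7913932065; N(-d2) = 0.8354124510; sqrt(T) = 0.2886173938
Term 1 = -25.8300 * 1.0000000000 * 0.2870743988 * 0.5700 / (2 * 0.2886173938) = -7.3221939699
Term 2 = 0.0480 * 30.0400 * 0.9960095830 * 0.8354124510 = 1.1997910733
Term 3 = 0 (no dividend yield, q = 0)
Theta = -7.3221939699 + (1.1997910733) + (0.0000000000) = -6.122403


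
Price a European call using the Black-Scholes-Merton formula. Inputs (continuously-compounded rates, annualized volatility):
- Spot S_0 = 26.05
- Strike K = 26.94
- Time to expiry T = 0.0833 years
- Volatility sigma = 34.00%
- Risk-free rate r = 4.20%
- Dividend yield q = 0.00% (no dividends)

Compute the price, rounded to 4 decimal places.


Answer: Price = 0.6853

Derivation:
d1 = (ln(S/K) + (r - q + 0.5*sigma^2) * T) / (sigma * sqrt(T)) = -0.25762850
d2 = d1 - sigma * sqrt(T) = -0.35575842
exp(-rT) = 0.99650751; exp(-qT) = 1.00000000
C = S_0 * exp(-qT) * N(d1) - K * exp(-rT) * N(d2)
N(d1) = 0.39834682; N(d2) = 0.36101075
C = 26.0500 * 1.00000000 * 0.39834682 - 26.9400 * 0.99650751 * 0.36101075 = 0.6853


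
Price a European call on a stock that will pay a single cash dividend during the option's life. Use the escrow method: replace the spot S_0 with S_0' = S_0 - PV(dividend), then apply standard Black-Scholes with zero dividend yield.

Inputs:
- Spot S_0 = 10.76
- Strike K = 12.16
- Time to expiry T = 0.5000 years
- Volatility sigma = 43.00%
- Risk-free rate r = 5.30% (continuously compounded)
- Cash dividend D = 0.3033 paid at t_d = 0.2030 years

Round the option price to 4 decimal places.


PV(D) = D * exp(-r * t_d) = 0.3033 * 0.98929867 = 0.30005429
S_0' = S_0 - PV(D) = 10.7600 - 0.30005429 = 10.45994571
d1 = (ln(S_0'/K) + (r + sigma^2/2)*T) / (sigma*sqrt(T)) = -0.25611608
d2 = d1 - sigma*sqrt(T) = -0.56017199
exp(-rT) = 0.97384804
N(d1) = 0.39893060; N(d2) = 0.28768106
C = S_0' * N(d1) - K * exp(-rT) * N(d2) = 10.45994571 * 0.39893060 - 12.1600 * 0.97384804 * 0.28768106 = 0.7661

Answer: Price = 0.7661


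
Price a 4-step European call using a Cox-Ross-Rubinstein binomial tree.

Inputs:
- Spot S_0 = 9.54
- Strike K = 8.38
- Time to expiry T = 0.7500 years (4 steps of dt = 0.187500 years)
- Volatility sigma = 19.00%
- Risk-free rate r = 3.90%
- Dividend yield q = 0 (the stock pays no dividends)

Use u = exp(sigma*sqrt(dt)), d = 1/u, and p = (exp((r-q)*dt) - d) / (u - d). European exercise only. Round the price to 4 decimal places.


Answer: Price = V(0,0) = 1.5402

Derivation:
dt = T/N = 0.187500
u = exp(sigma*sqrt(dt)) = 1.085752; d = 1/u = 0.921021
p = (exp((r-q)*dt) - d) / (u - d) = 0.523997
Discount per step: exp(-r*dt) = 0.992714
Stock lattice S(k, i) with i counting down-moves:
  k=0: S(0,0) = 9.5400
  k=1: S(1,0) = 10.3581; S(1,1) = 8.7865
  k=2: S(2,0) = 11.2463; S(2,1) = 9.5400; S(2,2) = 8.0926
  k=3: S(3,0) = 12.2107; S(3,1) = 10.3581; S(3,2) = 8.7865; S(3,3) = 7.4534
  k=4: S(4,0) = 13.2578; S(4,1) = 11.2463; S(4,2) = 9.5400; S(4,3) = 8.0926; S(4,4) = 6.8648
Terminal payoffs V(N, i) = max(S_T - K, 0):
  V(4,0) = 4.877761; V(4,1) = 2.866290; V(4,2) = 1.160000; V(4,3) = 0.000000; V(4,4) = 0.000000
Backward induction: V(k, i) = exp(-r*dt) * [p * V(k+1, i) + (1-p) * V(k+1, i+1)].
  V(3,0) = exp(-r*dt) * [p*4.877761 + (1-p)*2.866290] = 3.891732
  V(3,1) = exp(-r*dt) * [p*2.866290 + (1-p)*1.160000] = 2.039125
  V(3,2) = exp(-r*dt) * [p*1.160000 + (1-p)*0.000000] = 0.603408
  V(3,3) = exp(-r*dt) * [p*0.000000 + (1-p)*0.000000] = 0.000000
  V(2,0) = exp(-r*dt) * [p*3.891732 + (1-p)*2.039125] = 2.987956
  V(2,1) = exp(-r*dt) * [p*2.039125 + (1-p)*0.603408] = 1.345842
  V(2,2) = exp(-r*dt) * [p*0.603408 + (1-p)*0.000000] = 0.313880
  V(1,0) = exp(-r*dt) * [p*2.987956 + (1-p)*1.345842] = 2.190230
  V(1,1) = exp(-r*dt) * [p*1.345842 + (1-p)*0.313880] = 0.848398
  V(0,0) = exp(-r*dt) * [p*2.190230 + (1-p)*0.848398] = 1.540209


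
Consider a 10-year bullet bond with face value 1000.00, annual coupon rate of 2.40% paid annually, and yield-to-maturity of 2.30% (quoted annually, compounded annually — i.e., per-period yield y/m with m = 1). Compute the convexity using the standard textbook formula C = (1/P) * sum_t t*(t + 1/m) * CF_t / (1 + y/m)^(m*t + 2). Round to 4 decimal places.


Coupon per period c = face * coupon_rate / m = 24.000000
Periods per year m = 1; per-period yield y/m = 0.023000
Number of cashflows N = 10
Cashflows (t years, CF_t, discount factor 1/(1+y/m)^(m*t), PV):
  t = 1.0000: CF_t = 24.000000, DF = 0.977517, PV = 23.460411
  t = 2.0000: CF_t = 24.000000, DF = 0.955540, PV = 22.932953
  t = 3.0000: CF_t = 24.000000, DF = 0.934056, PV = 22.417354
  t = 4.0000: CF_t = 24.000000, DF = 0.913056, PV = 21.913347
  t = 5.0000: CF_t = 24.000000, DF = 0.892528, PV = 21.420671
  t = 6.0000: CF_t = 24.000000, DF = 0.872461, PV = 20.939072
  t = 7.0000: CF_t = 24.000000, DF = 0.852846, PV = 20.468302
  t = 8.0000: CF_t = 24.000000, DF = 0.833671, PV = 20.008115
  t = 9.0000: CF_t = 24.000000, DF = 0.814928, PV = 19.558275
  t = 10.0000: CF_t = 1024.000000, DF = 0.796606, PV = 815.724712
Price P = sum_t PV_t = 1008.843210
Convexity numerator sum_t t*(t + 1/m) * CF_t / (1+y/m)^(m*t + 2):
  t = 1.0000: term = 44.834707
  t = 2.0000: term = 131.480079
  t = 3.0000: term = 257.048053
  t = 4.0000: term = 418.781449
  t = 5.0000: term = 614.049045
  t = 6.0000: term = 840.340824
  t = 7.0000: term = 1095.263375
  t = 8.0000: term = 1376.535452
  t = 9.0000: term = 1681.983691
  t = 10.0000: term = 85740.307602
Convexity = (1/P) * sum = 92200.624278 / 1008.843210 = 91.392422

Answer: Convexity = 91.3924


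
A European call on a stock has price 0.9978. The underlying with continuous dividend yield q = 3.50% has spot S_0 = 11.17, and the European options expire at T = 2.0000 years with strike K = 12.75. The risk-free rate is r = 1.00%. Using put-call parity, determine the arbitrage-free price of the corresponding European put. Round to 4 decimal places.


Answer: Put price = 3.0805

Derivation:
Put-call parity: C - P = S_0 * exp(-qT) - K * exp(-rT).
S_0 * exp(-qT) = 11.1700 * 0.93239382 = 10.41483897
K * exp(-rT) = 12.7500 * 0.98019867 = 12.49753308
P = C - S*exp(-qT) + K*exp(-rT)
P = 0.9978 - 10.41483897 + 12.49753308 = 3.0805


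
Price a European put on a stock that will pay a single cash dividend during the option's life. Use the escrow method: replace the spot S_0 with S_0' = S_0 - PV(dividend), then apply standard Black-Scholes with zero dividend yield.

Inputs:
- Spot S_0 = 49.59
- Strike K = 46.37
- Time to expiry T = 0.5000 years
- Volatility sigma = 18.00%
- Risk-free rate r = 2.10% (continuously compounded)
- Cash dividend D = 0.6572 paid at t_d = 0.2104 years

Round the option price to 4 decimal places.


PV(D) = D * exp(-r * t_d) = 0.6572 * 0.99559135 = 0.65430263
S_0' = S_0 - PV(D) = 49.5900 - 0.65430263 = 48.93569737
d1 = (ln(S_0'/K) + (r + sigma^2/2)*T) / (sigma*sqrt(T)) = 0.56925584
d2 = d1 - sigma*sqrt(T) = 0.44197662
exp(-rT) = 0.98955493
N(-d1) = 0.28459127; N(-d2) = 0.32925306
P = K * exp(-rT) * N(-d2) - S_0' * N(-d1) = 46.3700 * 0.98955493 * 0.32925306 - 48.93569737 * 0.28459127 = 1.1813

Answer: Price = 1.1813


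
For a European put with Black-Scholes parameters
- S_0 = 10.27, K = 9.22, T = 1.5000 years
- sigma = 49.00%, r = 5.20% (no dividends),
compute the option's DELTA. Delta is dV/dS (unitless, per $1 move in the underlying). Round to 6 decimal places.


Answer: Delta = -0.271013

Derivation:
d1 = 0.6097512923; d2 = 0.0096263053
phi(d1) = 0.3312649229; exp(-qT) = 1.0000000000; exp(-rT) = 0.9249644265
N(-d1) = 0.2710132857
Delta = -exp(-qT) * N(-d1) = -1.0000000000 * 0.2710132857 = -0.271013


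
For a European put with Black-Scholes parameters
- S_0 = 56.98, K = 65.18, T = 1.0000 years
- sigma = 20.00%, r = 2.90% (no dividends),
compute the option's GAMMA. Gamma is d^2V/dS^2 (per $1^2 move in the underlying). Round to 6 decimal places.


d1 = -0.4272617217; d2 = -0.6272617217
phi(d1) = 0.3641407455; exp(-qT) = 1.0000000000; exp(-rT) = 0.9714164645
Gamma = exp(-qT) * phi(d1) / (S * sigma * sqrt(T)) = 1.0000000000 * 0.3641407455 / (56.9800 * 0.2000 * 1.0000000000) = 0.031953

Answer: Gamma = 0.031953


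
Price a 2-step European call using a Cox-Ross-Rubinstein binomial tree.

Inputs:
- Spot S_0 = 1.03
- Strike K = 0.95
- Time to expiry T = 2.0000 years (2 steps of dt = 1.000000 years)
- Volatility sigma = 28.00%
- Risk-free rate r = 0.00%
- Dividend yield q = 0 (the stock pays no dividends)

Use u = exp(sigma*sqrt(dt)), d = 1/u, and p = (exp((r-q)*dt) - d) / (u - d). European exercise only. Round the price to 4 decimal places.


Answer: Price = V(0,0) = 0.1973

Derivation:
dt = T/N = 1.000000
u = exp(sigma*sqrt(dt)) = 1.323130; d = 1/u = 0.755784
p = (exp((r-q)*dt) - d) / (u - d) = 0.430454
Discount per step: exp(-r*dt) = 1.000000
Stock lattice S(k, i) with i counting down-moves:
  k=0: S(0,0) = 1.0300
  k=1: S(1,0) = 1.3628; S(1,1) = 0.7785
  k=2: S(2,0) = 1.8032; S(2,1) = 1.0300; S(2,2) = 0.5883
Terminal payoffs V(N, i) = max(S_T - K, 0):
  V(2,0) = 0.853193; V(2,1) = 0.080000; V(2,2) = 0.000000
Backward induction: V(k, i) = exp(-r*dt) * [p * V(k+1, i) + (1-p) * V(k+1, i+1)].
  V(1,0) = exp(-r*dt) * [p*0.853193 + (1-p)*0.080000] = 0.412824
  V(1,1) = exp(-r*dt) * [p*0.080000 + (1-p)*0.000000] = 0.034436
  V(0,0) = exp(-r*dt) * [p*0.412824 + (1-p)*0.034436] = 0.197315


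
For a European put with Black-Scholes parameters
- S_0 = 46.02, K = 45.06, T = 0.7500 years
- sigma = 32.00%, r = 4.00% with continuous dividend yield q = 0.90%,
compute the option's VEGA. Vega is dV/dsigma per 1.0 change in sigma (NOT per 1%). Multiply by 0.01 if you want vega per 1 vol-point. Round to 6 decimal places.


Answer: Vega = 15.104404

Derivation:
d1 = 0.2985303218; d2 = 0.0214021926
phi(d1) = 0.3815555957; exp(-qT) = 0.9932727301; exp(-rT) = 0.9704455335
Vega = S * exp(-qT) * phi(d1) * sqrt(T) = 46.0200 * 0.9932727301 * 0.3815555957 * 0.8660254038 = 15.104404


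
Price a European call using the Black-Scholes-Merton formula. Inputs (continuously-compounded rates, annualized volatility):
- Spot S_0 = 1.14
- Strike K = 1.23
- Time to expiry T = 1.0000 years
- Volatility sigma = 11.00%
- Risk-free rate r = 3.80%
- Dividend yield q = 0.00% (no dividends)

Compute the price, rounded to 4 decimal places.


d1 = (ln(S/K) + (r - q + 0.5*sigma^2) * T) / (sigma * sqrt(T)) = -0.29032643
d2 = d1 - sigma * sqrt(T) = -0.40032643
exp(-rT) = 0.96271294; exp(-qT) = 1.00000000
C = S_0 * exp(-qT) * N(d1) - K * exp(-rT) * N(d2)
N(d1) = 0.38578326; N(d2) = 0.34445805
C = 1.1400 * 1.00000000 * 0.38578326 - 1.2300 * 0.96271294 * 0.34445805 = 0.0319

Answer: Price = 0.0319


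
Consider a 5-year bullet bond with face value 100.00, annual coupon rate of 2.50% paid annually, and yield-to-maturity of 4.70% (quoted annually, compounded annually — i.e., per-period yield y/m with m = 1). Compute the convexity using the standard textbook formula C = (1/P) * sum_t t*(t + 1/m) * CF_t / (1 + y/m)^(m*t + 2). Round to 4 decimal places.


Coupon per period c = face * coupon_rate / m = 2.500000
Periods per year m = 1; per-period yield y/m = 0.047000
Number of cashflows N = 5
Cashflows (t years, CF_t, discount factor 1/(1+y/m)^(m*t), PV):
  t = 1.0000: CF_t = 2.500000, DF = 0.955110, PV = 2.387775
  t = 2.0000: CF_t = 2.500000, DF = 0.912235, PV = 2.280587
  t = 3.0000: CF_t = 2.500000, DF = 0.871284, PV = 2.178211
  t = 4.0000: CF_t = 2.500000, DF = 0.832172, PV = 2.080431
  t = 5.0000: CF_t = 102.500000, DF = 0.794816, PV = 81.468638
Price P = sum_t PV_t = 90.395642
Convexity numerator sum_t t*(t + 1/m) * CF_t / (1+y/m)^(m*t + 2):
  t = 1.0000: term = 4.356422
  t = 2.0000: term = 12.482585
  t = 3.0000: term = 23.844479
  t = 4.0000: term = 37.956828
  t = 5.0000: term = 2229.555812
Convexity = (1/P) * sum = 2308.196127 / 90.395642 = 25.534374

Answer: Convexity = 25.5344


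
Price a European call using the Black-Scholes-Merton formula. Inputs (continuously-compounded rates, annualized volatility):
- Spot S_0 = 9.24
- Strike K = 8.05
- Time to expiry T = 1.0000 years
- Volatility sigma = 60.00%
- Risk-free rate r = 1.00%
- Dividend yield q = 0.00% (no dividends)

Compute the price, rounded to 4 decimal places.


Answer: Price = 2.7237

Derivation:
d1 = (ln(S/K) + (r - q + 0.5*sigma^2) * T) / (sigma * sqrt(T)) = 0.54644966
d2 = d1 - sigma * sqrt(T) = -0.05355034
exp(-rT) = 0.99004983; exp(-qT) = 1.00000000
C = S_0 * exp(-qT) * N(d1) - K * exp(-rT) * N(d2)
N(d1) = 0.70762156; N(d2) = 0.47864671
C = 9.2400 * 1.00000000 * 0.70762156 - 8.0500 * 0.99004983 * 0.47864671 = 2.7237


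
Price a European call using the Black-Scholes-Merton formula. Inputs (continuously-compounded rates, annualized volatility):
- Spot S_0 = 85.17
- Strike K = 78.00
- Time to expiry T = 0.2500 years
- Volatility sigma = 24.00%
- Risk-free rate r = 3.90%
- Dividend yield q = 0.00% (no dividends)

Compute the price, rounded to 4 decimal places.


d1 = (ln(S/K) + (r - q + 0.5*sigma^2) * T) / (sigma * sqrt(T)) = 0.87408694
d2 = d1 - sigma * sqrt(T) = 0.75408694
exp(-rT) = 0.99029738; exp(-qT) = 1.00000000
C = S_0 * exp(-qT) * N(d1) - K * exp(-rT) * N(d2)
N(d1) = 0.80896454; N(d2) = 0.77460149
C = 85.1700 * 1.00000000 * 0.80896454 - 78.0000 * 0.99029738 * 0.77460149 = 9.0668

Answer: Price = 9.0668


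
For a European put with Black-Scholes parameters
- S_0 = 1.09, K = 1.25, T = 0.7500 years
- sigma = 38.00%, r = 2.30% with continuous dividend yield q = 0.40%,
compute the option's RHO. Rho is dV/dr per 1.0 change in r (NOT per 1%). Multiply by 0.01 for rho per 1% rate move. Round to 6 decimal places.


Answer: Rho = -0.649190

Derivation:
d1 = -0.2083500783; d2 = -0.5374397318
phi(d1) = 0.3903765820; exp(-qT) = 0.9970044955; exp(-rT) = 0.9828979294
N(-d2) = 0.7045180476
Rho = -K*T*exp(-rT)*N(-d2) = -1.2500 * 0.7500 * 0.9828979294 * 0.7045180476 = -0.649190


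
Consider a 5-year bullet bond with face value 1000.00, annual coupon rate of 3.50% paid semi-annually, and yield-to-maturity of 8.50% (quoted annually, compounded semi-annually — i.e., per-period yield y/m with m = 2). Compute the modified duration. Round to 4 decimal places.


Coupon per period c = face * coupon_rate / m = 17.500000
Periods per year m = 2; per-period yield y/m = 0.042500
Number of cashflows N = 10
Cashflows (t years, CF_t, discount factor 1/(1+y/m)^(m*t), PV):
  t = 0.5000: CF_t = 17.500000, DF = 0.959233, PV = 16.786571
  t = 1.0000: CF_t = 17.500000, DF = 0.920127, PV = 16.102226
  t = 1.5000: CF_t = 17.500000, DF = 0.882616, PV = 15.445780
  t = 2.0000: CF_t = 17.500000, DF = 0.846634, PV = 14.816096
  t = 2.5000: CF_t = 17.500000, DF = 0.812119, PV = 14.212083
  t = 3.0000: CF_t = 17.500000, DF = 0.779011, PV = 13.632693
  t = 3.5000: CF_t = 17.500000, DF = 0.747253, PV = 13.076924
  t = 4.0000: CF_t = 17.500000, DF = 0.716789, PV = 12.543812
  t = 4.5000: CF_t = 17.500000, DF = 0.687568, PV = 12.032434
  t = 5.0000: CF_t = 1017.500000, DF = 0.659537, PV = 671.079205
Price P = sum_t PV_t = 799.727825
First compute Macaulay numerator sum_t t * PV_t:
  t * PV_t at t = 0.5000: 8.393285
  t * PV_t at t = 1.0000: 16.102226
  t * PV_t at t = 1.5000: 23.168671
  t * PV_t at t = 2.0000: 29.632193
  t * PV_t at t = 2.5000: 35.530207
  t * PV_t at t = 3.0000: 40.898080
  t * PV_t at t = 3.5000: 45.769234
  t * PV_t at t = 4.0000: 50.175248
  t * PV_t at t = 4.5000: 54.145951
  t * PV_t at t = 5.0000: 3355.396026
Macaulay duration D = 3659.211122 / 799.727825 = 4.575571
Modified duration = D / (1 + y/m) = 4.575571 / (1 + 0.042500) = 4.389037

Answer: Modified duration = 4.3890


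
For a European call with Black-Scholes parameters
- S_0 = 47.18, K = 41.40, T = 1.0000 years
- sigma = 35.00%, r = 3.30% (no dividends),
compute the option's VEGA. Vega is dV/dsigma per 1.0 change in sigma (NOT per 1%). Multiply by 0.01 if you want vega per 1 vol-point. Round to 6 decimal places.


d1 = 0.6426834090; d2 = 0.2926834090
phi(d1) = 0.3245033189; exp(-qT) = 1.0000000000; exp(-rT) = 0.9675385596
Vega = S * exp(-qT) * phi(d1) * sqrt(T) = 47.1800 * 1.0000000000 * 0.3245033189 * 1.0000000000 = 15.310067

Answer: Vega = 15.310067
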